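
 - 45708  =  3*( - 15236) 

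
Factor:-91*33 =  - 3^1*7^1*11^1*13^1 = - 3003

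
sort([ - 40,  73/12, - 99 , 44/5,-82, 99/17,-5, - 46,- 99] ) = [ - 99,  -  99 ,-82, - 46, - 40, - 5, 99/17,  73/12 , 44/5]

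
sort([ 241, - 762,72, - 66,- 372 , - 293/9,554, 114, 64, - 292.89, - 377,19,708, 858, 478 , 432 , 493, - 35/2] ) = [ - 762,-377, - 372, - 292.89, - 66,  -  293/9, - 35/2,  19,64,72, 114  ,  241, 432,  478,493, 554,  708,  858]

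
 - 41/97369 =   -  41/97369=- 0.00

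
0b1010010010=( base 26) p8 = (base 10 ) 658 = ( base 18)20A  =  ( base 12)46a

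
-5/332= - 5/332 = -0.02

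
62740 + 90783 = 153523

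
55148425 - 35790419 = 19358006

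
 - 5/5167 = -5/5167 = - 0.00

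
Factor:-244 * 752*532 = -2^8* 7^1 * 19^1*47^1*61^1=-97615616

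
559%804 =559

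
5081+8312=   13393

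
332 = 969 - 637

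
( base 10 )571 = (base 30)J1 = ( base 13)34c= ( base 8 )1073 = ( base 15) 281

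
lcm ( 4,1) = 4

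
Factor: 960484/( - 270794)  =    -  480242/135397=- 2^1 * 7^1*71^( - 1 )*1907^ ( - 1)*34303^1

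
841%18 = 13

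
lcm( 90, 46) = 2070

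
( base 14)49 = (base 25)2f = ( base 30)25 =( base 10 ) 65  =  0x41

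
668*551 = 368068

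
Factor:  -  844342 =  - 2^1*197^1*2143^1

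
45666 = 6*7611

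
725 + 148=873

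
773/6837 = 773/6837=0.11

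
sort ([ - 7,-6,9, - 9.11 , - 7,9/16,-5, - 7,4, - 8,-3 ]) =[ - 9.11, - 8, - 7, - 7, - 7, - 6, - 5, - 3,9/16,4 , 9]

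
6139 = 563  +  5576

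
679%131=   24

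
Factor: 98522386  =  2^1*23^1*2141791^1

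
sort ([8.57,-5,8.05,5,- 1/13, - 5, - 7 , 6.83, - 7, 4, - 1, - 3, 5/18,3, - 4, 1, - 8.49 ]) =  [-8.49, - 7, - 7, - 5,  -  5 , - 4 ,- 3,-1,- 1/13, 5/18, 1,3, 4,5, 6.83, 8.05, 8.57 ]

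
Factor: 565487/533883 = 3^( - 1)*7^( - 1)*13^1*25423^( - 1 )*43499^1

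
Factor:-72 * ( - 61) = 4392 = 2^3*3^2 * 61^1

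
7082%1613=630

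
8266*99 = 818334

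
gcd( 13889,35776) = 43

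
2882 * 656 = 1890592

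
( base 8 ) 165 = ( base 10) 117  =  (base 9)140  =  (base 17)6F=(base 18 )69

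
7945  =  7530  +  415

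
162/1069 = 162/1069= 0.15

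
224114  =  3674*61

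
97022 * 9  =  873198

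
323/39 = 323/39  =  8.28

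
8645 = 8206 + 439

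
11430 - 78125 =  - 66695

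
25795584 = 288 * 89568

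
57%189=57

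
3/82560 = 1/27520 = 0.00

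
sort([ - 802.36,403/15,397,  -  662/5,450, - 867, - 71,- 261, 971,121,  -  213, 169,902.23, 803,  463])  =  [ - 867, - 802.36, - 261,  -  213, - 662/5, - 71,403/15 , 121, 169,397,450 , 463,803,902.23,971] 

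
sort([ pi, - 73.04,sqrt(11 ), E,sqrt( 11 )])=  [ - 73.04,E, pi,sqrt(11),sqrt (11)]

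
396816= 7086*56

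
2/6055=2/6055 = 0.00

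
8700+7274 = 15974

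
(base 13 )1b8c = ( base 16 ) 104C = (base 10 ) 4172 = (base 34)3KO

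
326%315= 11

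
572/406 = 1 + 83/203  =  1.41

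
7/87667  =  7/87667 = 0.00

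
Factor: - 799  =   - 17^1*47^1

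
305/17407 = 305/17407=   0.02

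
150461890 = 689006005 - 538544115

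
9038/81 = 9038/81 =111.58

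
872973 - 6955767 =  - 6082794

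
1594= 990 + 604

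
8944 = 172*52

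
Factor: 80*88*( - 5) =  - 35200 = - 2^7  *5^2 * 11^1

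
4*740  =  2960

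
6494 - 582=5912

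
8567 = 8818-251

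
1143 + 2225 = 3368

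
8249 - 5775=2474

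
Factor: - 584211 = - 3^1*193^1*1009^1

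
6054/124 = 48 + 51/62   =  48.82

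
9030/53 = 9030/53 = 170.38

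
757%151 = 2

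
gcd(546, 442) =26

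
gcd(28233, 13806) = 9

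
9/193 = 9/193 = 0.05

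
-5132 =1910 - 7042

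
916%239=199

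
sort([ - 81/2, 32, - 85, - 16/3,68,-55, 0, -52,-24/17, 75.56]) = [ - 85,  -  55,  -  52,- 81/2, - 16/3,  -  24/17,0,32 , 68,75.56] 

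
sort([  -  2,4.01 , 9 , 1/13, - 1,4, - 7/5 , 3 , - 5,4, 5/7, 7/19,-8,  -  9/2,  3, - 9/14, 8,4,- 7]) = [ - 8 , - 7 ,  -  5, - 9/2, - 2 , - 7/5 , - 1,  -  9/14  ,  1/13, 7/19, 5/7,3 , 3,4, 4, 4,4.01,8, 9 ]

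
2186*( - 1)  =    -  2186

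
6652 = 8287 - 1635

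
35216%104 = 64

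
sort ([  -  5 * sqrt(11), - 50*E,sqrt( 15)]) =[ - 50*E,-5*sqrt( 11), sqrt(15) ] 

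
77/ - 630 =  - 1 + 79/90 = - 0.12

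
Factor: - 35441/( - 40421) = 427/487= 7^1* 61^1*487^( - 1 ) 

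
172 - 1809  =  -1637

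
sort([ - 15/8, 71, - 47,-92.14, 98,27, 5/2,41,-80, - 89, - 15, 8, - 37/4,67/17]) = [ - 92.14, - 89, - 80, - 47,-15, -37/4,-15/8 , 5/2 , 67/17, 8, 27, 41, 71, 98] 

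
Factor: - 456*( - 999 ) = 455544 = 2^3*3^4*19^1*37^1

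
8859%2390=1689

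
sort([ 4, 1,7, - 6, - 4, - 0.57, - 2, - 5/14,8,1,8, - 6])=[ - 6, - 6, - 4, - 2,-0.57, - 5/14, 1,1,4,7,8,8]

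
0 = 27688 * 0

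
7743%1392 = 783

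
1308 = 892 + 416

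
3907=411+3496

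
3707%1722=263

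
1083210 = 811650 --271560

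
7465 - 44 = 7421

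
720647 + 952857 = 1673504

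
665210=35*19006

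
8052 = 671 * 12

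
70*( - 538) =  - 37660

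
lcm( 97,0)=0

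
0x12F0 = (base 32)4NG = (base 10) 4848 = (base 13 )228C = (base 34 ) 46k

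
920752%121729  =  68649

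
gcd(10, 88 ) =2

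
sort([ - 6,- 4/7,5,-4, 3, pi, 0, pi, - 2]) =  [ - 6, - 4, - 2, - 4/7, 0, 3, pi,  pi,  5]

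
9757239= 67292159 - 57534920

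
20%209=20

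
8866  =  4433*2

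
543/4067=543/4067 = 0.13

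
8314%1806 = 1090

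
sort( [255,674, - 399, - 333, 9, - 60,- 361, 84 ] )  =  [ - 399, - 361, - 333, - 60, 9 , 84, 255, 674]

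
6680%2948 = 784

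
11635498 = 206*56483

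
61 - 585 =-524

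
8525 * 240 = 2046000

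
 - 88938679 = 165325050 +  - 254263729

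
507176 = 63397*8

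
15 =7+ 8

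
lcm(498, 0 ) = 0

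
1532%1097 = 435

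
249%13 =2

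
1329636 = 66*20146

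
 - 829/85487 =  - 1 +84658/85487 =- 0.01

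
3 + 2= 5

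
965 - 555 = 410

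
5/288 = 5/288 = 0.02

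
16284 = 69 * 236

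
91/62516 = 91/62516 = 0.00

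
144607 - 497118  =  -352511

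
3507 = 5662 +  - 2155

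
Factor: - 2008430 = -2^1*5^1*200843^1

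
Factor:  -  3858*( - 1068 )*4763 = 19625198472 = 2^3*3^2*11^1*89^1*433^1 * 643^1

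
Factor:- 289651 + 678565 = 388914 = 2^1*3^1*53^1 * 1223^1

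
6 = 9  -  3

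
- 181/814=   -  1+633/814 = - 0.22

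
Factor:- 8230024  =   - 2^3*11^1*93523^1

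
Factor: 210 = 2^1 * 3^1*5^1*7^1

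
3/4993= 3/4993  =  0.00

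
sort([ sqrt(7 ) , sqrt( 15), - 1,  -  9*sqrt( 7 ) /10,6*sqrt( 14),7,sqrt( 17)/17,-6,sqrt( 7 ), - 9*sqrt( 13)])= [ - 9*sqrt ( 13 ), - 6,-9*sqrt ( 7)/10, - 1,sqrt (17)/17, sqrt( 7), sqrt( 7),sqrt ( 15 ),7,6*sqrt( 14) ] 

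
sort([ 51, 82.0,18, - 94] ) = [ - 94,  18,51,82.0] 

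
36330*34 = 1235220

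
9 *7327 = 65943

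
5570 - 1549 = 4021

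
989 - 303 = 686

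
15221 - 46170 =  - 30949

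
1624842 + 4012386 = 5637228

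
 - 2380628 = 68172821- 70553449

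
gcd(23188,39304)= 68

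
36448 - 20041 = 16407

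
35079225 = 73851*475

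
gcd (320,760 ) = 40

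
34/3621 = 2/213 = 0.01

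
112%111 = 1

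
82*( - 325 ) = - 26650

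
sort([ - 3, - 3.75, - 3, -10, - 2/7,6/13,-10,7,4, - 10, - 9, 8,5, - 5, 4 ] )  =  [-10, - 10, - 10, -9,-5, - 3.75, - 3, - 3, - 2/7,6/13, 4, 4,  5,  7,8]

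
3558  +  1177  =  4735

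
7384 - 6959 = 425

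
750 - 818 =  - 68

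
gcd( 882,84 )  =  42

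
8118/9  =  902=   902.00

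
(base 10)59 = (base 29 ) 21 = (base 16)3b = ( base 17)38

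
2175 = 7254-5079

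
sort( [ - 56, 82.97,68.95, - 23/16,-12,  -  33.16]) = [ - 56, - 33.16, - 12 , - 23/16,68.95, 82.97] 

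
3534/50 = 1767/25=70.68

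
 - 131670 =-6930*19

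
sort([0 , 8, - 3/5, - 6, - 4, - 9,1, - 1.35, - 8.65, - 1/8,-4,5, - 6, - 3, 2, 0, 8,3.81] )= [ - 9,  -  8.65, - 6, - 6,-4, - 4, - 3, - 1.35, - 3/5, - 1/8,0 , 0, 1,2 , 3.81, 5, 8, 8]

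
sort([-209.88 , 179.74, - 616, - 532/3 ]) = [ - 616, - 209.88,- 532/3  ,  179.74]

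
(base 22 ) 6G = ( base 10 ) 148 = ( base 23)6a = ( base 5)1043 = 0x94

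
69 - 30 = 39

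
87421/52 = 87421/52 = 1681.17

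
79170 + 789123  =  868293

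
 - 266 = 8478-8744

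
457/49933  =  457/49933= 0.01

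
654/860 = 327/430  =  0.76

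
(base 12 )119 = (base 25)6F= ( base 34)4t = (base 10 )165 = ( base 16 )a5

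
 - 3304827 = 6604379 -9909206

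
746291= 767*973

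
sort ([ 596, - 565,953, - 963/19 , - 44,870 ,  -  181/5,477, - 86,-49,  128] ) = [ - 565, - 86,  -  963/19, - 49, - 44, - 181/5,128,477,596, 870, 953]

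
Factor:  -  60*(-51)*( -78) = -238680 = -2^3*3^3 * 5^1*13^1* 17^1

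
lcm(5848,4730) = 321640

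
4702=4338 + 364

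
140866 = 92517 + 48349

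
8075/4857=1+3218/4857 = 1.66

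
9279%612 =99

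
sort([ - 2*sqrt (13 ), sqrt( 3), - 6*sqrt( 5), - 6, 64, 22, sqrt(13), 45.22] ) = [ - 6*sqrt ( 5 ),-2*sqrt( 13), - 6, sqrt(3),sqrt(13),22, 45.22, 64 ] 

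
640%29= 2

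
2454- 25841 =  - 23387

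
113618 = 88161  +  25457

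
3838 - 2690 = 1148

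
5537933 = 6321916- 783983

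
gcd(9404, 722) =2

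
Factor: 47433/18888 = 15811/6296 = 2^(- 3)*97^1 * 163^1*787^(-1 )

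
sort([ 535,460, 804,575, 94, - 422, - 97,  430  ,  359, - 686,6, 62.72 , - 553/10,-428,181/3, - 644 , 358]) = [-686, - 644, - 428,-422,  -  97, - 553/10, 6,181/3, 62.72, 94, 358,359, 430, 460 , 535,575,  804]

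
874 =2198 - 1324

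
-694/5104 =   -  1 + 2205/2552 = -0.14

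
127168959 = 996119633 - 868950674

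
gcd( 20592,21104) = 16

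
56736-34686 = 22050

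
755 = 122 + 633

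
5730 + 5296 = 11026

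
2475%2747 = 2475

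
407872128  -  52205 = 407819923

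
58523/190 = 58523/190 = 308.02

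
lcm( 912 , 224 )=12768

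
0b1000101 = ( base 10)69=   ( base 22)33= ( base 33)23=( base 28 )2D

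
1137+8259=9396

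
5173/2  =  5173/2 = 2586.50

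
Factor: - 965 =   -  5^1*193^1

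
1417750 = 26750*53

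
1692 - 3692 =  - 2000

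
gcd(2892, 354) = 6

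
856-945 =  - 89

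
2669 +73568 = 76237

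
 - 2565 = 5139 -7704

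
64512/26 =2481 + 3/13 = 2481.23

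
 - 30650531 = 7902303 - 38552834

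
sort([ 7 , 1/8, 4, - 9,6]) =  [ - 9, 1/8, 4, 6,7] 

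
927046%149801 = 28240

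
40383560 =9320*4333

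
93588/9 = 10398+2/3 = 10398.67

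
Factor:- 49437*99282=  - 2^1*3^4*1831^1*16547^1 = - 4908204234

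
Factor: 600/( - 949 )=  - 2^3*3^1*5^2*13^(-1 )*73^( - 1 ) 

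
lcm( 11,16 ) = 176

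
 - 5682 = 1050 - 6732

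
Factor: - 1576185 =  - 3^1*5^1*13^1 *59^1*137^1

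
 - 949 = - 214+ - 735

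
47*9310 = 437570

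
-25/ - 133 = 25/133=0.19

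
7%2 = 1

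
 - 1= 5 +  - 6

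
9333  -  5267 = 4066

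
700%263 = 174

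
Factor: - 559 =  - 13^1*43^1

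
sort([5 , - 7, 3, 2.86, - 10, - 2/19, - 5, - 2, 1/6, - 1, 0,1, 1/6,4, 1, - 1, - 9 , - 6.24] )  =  [ - 10, - 9,-7,-6.24, - 5, - 2, - 1,- 1, - 2/19, 0,1/6 , 1/6, 1,1,2.86, 3, 4, 5]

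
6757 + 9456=16213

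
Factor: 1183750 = 2^1 * 5^4*947^1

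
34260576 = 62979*544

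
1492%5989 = 1492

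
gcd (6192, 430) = 86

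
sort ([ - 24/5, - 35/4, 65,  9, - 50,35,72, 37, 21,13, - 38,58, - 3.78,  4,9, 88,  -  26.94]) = [ - 50, - 38, - 26.94, -35/4,- 24/5,-3.78,4, 9,9, 13,21,35,37, 58, 65,72,88]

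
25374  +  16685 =42059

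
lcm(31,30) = 930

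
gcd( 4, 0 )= 4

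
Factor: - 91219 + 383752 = 292533 = 3^1*97511^1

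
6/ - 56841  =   - 1 + 18945/18947 = - 0.00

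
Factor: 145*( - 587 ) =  - 85115 = - 5^1*29^1*587^1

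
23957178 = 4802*4989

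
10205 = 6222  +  3983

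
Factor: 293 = 293^1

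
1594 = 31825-30231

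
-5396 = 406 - 5802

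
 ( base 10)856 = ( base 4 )31120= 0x358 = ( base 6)3544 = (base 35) og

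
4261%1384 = 109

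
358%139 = 80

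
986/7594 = 493/3797 = 0.13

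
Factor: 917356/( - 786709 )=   -  2^2*7^( - 1)*17^(-1)*601^( - 1)*20849^1 = -83396/71519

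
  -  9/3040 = -9/3040 =- 0.00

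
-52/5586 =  - 1 + 2767/2793 = -0.01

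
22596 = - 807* ( - 28) 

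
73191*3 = 219573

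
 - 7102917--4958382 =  - 2144535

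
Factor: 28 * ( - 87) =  - 2^2*3^1*7^1* 29^1 = - 2436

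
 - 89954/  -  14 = 6425 + 2/7 = 6425.29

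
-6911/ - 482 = 14 + 163/482 = 14.34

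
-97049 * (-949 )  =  92099501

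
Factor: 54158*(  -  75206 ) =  - 4073006548 = -2^2*13^1 *31^1*1213^1*2083^1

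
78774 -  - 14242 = 93016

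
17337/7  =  2476  +  5/7 = 2476.71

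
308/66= 4+2/3 = 4.67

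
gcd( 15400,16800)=1400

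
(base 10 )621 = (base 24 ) 11l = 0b1001101101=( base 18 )1G9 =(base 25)ol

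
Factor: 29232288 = 2^5*3^2 * 101501^1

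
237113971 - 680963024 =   -  443849053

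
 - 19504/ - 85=19504/85 = 229.46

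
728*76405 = 55622840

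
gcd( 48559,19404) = 49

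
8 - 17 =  - 9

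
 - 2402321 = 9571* ( - 251) 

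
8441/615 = 8441/615 = 13.73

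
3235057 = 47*68831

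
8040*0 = 0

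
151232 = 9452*16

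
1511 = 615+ 896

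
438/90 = 73/15= 4.87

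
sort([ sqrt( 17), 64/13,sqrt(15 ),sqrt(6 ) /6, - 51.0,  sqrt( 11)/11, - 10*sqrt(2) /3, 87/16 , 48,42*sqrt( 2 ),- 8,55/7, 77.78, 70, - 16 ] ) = [ - 51.0,  -  16,  -  8,-10* sqrt( 2 ) /3 , sqrt( 11 ) /11,sqrt( 6 ) /6, sqrt( 15 ),sqrt(17),  64/13, 87/16,55/7 , 48,42*sqrt (2),70  ,  77.78]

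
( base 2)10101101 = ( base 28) 65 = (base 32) 5d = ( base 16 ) AD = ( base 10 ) 173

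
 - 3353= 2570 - 5923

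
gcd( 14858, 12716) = 34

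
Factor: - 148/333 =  - 2^2*3^ ( - 2 )=- 4/9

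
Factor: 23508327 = 3^1*523^1*14983^1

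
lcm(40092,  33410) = 200460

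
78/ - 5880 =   -  1 + 967/980 = - 0.01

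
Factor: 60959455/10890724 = 2^( - 2) *5^1*13^( - 1)*19^( - 1)*73^ ( - 1 )*263^1*307^1 = 403705/72124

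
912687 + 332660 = 1245347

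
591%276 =39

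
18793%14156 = 4637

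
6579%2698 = 1183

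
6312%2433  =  1446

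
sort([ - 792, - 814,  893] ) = [-814,-792,893 ] 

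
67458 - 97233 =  - 29775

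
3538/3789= 3538/3789 = 0.93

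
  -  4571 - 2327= -6898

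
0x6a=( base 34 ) 34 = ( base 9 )127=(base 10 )106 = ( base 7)211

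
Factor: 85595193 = 3^2*109^1*87253^1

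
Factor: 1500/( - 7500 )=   -  1/5 = -5^(- 1) 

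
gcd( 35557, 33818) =37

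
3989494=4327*922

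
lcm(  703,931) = 34447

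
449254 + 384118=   833372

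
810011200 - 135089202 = 674921998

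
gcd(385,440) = 55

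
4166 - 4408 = - 242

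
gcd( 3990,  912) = 114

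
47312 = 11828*4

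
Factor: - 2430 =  - 2^1*3^5* 5^1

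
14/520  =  7/260= 0.03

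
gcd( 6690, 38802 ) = 1338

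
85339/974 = 87+601/974 = 87.62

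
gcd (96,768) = 96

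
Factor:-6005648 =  -2^4*11^1*34123^1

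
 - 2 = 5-7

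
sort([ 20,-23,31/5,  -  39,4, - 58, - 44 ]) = [-58,-44, - 39,-23, 4,31/5,  20] 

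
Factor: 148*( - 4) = - 2^4 *37^1 = - 592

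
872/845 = 1  +  27/845 = 1.03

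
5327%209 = 102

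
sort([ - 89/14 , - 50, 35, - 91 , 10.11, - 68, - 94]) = [ - 94, - 91, - 68,- 50, - 89/14, 10.11, 35] 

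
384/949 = 384/949= 0.40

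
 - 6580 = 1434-8014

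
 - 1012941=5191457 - 6204398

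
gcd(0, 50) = 50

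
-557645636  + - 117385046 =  -675030682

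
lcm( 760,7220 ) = 14440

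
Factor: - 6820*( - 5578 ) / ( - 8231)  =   - 38041960/8231 =-2^3*5^1*11^1*31^1*2789^1*8231^(-1)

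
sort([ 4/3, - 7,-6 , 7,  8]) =[ - 7, - 6,4/3,7, 8]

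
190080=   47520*4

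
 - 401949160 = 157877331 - 559826491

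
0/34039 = 0 = 0.00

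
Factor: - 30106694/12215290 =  - 5^( - 1 )*17^1  *  19^( - 1 )*103^1*239^( - 1)*269^( - 1 )*8597^1 = -15053347/6107645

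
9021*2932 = 26449572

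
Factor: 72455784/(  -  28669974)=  - 12075964/4778329=-  2^2*19^( - 1)*71^1 * 101^1*421^1*251491^ ( -1)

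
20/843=20/843 = 0.02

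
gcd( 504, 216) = 72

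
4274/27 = 4274/27= 158.30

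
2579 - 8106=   -  5527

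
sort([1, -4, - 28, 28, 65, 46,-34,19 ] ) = [ - 34, - 28, - 4, 1, 19, 28, 46, 65]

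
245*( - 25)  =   - 6125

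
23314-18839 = 4475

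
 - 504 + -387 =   -  891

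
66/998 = 33/499 = 0.07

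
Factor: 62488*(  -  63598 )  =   - 3974111824=- 2^4*73^1 * 107^1*31799^1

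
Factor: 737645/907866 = 2^( - 1 ) *3^(  -  2)*5^1*1627^( - 1)*4759^1 = 23795/29286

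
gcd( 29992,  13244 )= 4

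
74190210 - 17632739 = 56557471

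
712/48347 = 712/48347 = 0.01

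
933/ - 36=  - 311/12 = - 25.92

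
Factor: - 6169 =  - 31^1*199^1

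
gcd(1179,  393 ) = 393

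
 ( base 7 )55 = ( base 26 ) 1E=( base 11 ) 37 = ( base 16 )28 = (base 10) 40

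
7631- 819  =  6812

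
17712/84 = 1476/7 = 210.86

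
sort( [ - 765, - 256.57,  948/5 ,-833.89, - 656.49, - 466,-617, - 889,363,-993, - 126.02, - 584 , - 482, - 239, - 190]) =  [- 993, - 889, - 833.89, - 765, - 656.49,-617 , - 584, - 482, - 466 ,  -  256.57, - 239,  -  190, - 126.02, 948/5, 363 ] 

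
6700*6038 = 40454600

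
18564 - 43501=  - 24937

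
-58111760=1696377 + -59808137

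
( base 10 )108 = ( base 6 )300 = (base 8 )154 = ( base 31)3f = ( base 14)7A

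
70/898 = 35/449 = 0.08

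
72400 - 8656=63744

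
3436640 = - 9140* ( - 376)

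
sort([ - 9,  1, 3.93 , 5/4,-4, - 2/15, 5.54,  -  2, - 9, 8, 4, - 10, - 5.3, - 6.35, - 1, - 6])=[ - 10,-9, - 9,-6.35, - 6, - 5.3 ,  -  4, - 2, - 1,  -  2/15, 1, 5/4,  3.93, 4,5.54, 8 ]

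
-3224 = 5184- 8408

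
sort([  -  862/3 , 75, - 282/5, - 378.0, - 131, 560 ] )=[ - 378.0,-862/3,-131, - 282/5,75,560 ]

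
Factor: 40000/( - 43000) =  - 2^3* 5^1 *43^(-1 ) = -40/43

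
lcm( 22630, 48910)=1516210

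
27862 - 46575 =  - 18713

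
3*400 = 1200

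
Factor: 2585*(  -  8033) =  -  20765305  =  -5^1* 11^1*29^1*47^1*277^1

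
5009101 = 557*8993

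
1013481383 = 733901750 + 279579633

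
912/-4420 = -228/1105= -0.21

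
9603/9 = 1067=1067.00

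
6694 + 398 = 7092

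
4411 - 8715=  -  4304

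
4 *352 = 1408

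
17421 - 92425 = - 75004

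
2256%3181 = 2256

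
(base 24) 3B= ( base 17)4F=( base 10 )83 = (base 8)123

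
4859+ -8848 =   -  3989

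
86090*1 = 86090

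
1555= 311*5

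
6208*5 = 31040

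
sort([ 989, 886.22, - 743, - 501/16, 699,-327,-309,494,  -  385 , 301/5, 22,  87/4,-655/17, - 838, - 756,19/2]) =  [ - 838, - 756, - 743, - 385,-327, - 309,- 655/17, - 501/16,19/2, 87/4, 22, 301/5,494,  699 , 886.22,989] 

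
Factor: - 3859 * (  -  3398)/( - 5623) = -2^1 * 17^1*227^1*1699^1*5623^ (  -  1) = - 13112882/5623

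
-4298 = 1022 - 5320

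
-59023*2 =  -118046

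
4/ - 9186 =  - 2/4593 = - 0.00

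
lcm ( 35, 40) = 280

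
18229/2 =18229/2 = 9114.50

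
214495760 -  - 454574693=669070453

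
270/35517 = 90/11839 = 0.01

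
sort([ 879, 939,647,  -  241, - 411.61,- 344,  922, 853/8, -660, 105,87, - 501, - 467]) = [ - 660,- 501,-467, - 411.61, - 344, -241, 87,105,853/8, 647, 879,922, 939 ]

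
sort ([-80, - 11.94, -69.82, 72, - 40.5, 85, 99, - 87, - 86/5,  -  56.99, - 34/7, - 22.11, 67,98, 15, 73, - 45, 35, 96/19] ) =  [ - 87, - 80, - 69.82 , - 56.99, - 45,-40.5, - 22.11, - 86/5,- 11.94,-34/7 , 96/19, 15,35, 67, 72, 73,85, 98,99]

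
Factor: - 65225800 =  - 2^3*5^2*101^1*3229^1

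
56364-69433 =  - 13069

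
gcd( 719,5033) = 719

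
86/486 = 43/243=0.18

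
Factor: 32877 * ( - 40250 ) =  - 2^1* 3^2 * 5^3*7^1*13^1 * 23^1*281^1 = -1323299250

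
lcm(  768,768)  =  768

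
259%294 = 259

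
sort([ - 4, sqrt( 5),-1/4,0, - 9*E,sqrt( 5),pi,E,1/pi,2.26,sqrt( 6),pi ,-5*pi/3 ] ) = [  -  9*E, - 5 * pi/3,-4,-1/4,0 , 1/pi , sqrt( 5), sqrt( 5), 2.26,sqrt( 6 ),  E,pi,pi]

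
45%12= 9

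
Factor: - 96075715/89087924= - 4177205/3873388 = - 2^( - 2)*5^1*31^(  -  1 )*31237^( - 1)*835441^1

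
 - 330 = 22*( - 15)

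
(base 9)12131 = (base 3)102011001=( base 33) 7FA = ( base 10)8128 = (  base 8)17700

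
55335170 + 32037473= 87372643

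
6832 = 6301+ 531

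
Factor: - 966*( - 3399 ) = 2^1 * 3^2*7^1*11^1*23^1*103^1= 3283434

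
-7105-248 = -7353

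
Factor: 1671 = 3^1*557^1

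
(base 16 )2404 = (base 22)J12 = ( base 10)9220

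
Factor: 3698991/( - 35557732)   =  -2^(-2)*3^2*7^( - 2 )*43^ ( - 1) * 4219^( - 1)*410999^1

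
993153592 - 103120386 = 890033206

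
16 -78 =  - 62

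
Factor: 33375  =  3^1*5^3 * 89^1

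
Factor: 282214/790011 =2^1*3^( - 2)*61^(-1 )*1439^( - 1)*141107^1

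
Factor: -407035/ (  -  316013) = 635/493 = 5^1*17^(-1)* 29^( - 1)*127^1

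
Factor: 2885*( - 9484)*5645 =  - 154454764300 = - 2^2*5^2*577^1*1129^1*2371^1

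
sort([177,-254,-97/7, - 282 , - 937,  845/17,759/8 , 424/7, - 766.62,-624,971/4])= [ - 937, - 766.62, - 624, - 282, - 254, - 97/7,  845/17,424/7  ,  759/8,177, 971/4]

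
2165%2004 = 161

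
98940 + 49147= 148087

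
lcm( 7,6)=42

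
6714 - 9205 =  - 2491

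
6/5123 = 6/5123 = 0.00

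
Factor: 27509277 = 3^1*89^1*197^1 * 523^1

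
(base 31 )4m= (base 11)123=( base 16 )92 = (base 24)62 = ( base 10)146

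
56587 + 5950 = 62537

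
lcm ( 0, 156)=0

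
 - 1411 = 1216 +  - 2627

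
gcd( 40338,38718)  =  162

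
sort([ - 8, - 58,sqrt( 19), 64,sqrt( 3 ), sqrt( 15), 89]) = [ - 58, - 8, sqrt (3 ),  sqrt(15) , sqrt (19 ), 64,89]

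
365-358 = 7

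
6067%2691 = 685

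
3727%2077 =1650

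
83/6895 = 83/6895  =  0.01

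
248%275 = 248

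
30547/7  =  30547/7 = 4363.86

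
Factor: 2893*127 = 367411=11^1*127^1*263^1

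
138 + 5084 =5222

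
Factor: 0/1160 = 0 = 0^1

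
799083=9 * 88787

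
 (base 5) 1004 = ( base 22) 5J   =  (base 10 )129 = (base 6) 333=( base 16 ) 81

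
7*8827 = 61789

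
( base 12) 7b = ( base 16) 5f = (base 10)95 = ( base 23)43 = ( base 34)2r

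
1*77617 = 77617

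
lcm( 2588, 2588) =2588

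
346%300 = 46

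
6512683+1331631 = 7844314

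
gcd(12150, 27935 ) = 5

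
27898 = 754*37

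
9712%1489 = 778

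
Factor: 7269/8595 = 3^ ( - 1)*5^( - 1)*191^(  -  1) * 2423^1=2423/2865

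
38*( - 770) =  - 29260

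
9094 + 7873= 16967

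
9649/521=18 + 271/521  =  18.52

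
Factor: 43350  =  2^1*3^1*5^2*17^2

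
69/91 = 69/91 =0.76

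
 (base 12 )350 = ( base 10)492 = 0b111101100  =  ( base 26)IO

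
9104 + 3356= 12460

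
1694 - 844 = 850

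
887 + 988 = 1875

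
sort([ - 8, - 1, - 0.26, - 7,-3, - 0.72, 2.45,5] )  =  [ - 8, - 7, - 3, - 1, - 0.72,-0.26, 2.45 , 5]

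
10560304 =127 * 83152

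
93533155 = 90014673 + 3518482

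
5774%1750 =524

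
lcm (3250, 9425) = 94250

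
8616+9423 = 18039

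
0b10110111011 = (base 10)1467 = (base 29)1lh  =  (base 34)195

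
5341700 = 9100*587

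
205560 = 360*571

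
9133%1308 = 1285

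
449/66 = 449/66 =6.80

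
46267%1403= 1371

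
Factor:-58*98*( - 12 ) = 2^4 * 3^1*7^2*29^1 = 68208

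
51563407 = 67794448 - 16231041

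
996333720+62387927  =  1058721647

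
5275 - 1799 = 3476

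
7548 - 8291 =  - 743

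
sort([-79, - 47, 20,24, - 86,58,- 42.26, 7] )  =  [-86, - 79, - 47, - 42.26,7, 20, 24,  58]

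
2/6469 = 2/6469 = 0.00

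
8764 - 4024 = 4740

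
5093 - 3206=1887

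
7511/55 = 136 + 31/55 = 136.56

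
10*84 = 840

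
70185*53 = 3719805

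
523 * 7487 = 3915701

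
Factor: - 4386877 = -11^1*41^1*71^1*137^1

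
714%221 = 51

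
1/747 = 1/747 = 0.00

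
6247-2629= 3618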